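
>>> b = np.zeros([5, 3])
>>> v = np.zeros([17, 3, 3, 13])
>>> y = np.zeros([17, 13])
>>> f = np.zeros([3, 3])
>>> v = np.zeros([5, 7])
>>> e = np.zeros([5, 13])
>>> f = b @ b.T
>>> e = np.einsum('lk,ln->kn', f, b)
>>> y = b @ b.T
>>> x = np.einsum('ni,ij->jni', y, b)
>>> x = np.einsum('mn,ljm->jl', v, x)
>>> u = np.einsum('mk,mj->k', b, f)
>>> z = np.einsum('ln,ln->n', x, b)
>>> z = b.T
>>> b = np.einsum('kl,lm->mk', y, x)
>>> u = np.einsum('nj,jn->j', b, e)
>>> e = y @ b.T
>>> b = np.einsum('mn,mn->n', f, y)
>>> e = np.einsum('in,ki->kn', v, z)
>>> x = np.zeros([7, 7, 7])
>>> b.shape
(5,)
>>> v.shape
(5, 7)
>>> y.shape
(5, 5)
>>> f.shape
(5, 5)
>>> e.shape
(3, 7)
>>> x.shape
(7, 7, 7)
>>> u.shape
(5,)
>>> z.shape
(3, 5)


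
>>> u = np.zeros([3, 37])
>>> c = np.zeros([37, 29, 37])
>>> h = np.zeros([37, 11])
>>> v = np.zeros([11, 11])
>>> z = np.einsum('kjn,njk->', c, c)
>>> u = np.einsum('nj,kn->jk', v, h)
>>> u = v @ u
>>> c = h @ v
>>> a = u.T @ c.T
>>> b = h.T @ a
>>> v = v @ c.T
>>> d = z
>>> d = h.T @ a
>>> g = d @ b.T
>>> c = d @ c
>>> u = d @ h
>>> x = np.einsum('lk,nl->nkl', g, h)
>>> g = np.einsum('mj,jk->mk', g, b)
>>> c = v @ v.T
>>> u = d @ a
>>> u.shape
(11, 37)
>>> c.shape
(11, 11)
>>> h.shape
(37, 11)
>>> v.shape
(11, 37)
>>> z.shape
()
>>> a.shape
(37, 37)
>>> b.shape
(11, 37)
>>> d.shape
(11, 37)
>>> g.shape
(11, 37)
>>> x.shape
(37, 11, 11)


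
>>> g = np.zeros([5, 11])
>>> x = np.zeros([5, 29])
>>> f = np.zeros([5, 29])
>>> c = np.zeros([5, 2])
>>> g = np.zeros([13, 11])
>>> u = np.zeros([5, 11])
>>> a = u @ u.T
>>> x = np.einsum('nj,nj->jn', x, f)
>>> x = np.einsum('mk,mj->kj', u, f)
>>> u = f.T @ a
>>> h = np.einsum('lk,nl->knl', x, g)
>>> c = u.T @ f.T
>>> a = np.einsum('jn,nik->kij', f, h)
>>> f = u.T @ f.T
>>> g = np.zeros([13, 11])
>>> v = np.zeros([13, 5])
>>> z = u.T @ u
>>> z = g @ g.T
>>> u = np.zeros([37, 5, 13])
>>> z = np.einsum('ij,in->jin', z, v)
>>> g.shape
(13, 11)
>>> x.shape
(11, 29)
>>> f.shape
(5, 5)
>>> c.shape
(5, 5)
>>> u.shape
(37, 5, 13)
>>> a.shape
(11, 13, 5)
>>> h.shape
(29, 13, 11)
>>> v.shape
(13, 5)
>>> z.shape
(13, 13, 5)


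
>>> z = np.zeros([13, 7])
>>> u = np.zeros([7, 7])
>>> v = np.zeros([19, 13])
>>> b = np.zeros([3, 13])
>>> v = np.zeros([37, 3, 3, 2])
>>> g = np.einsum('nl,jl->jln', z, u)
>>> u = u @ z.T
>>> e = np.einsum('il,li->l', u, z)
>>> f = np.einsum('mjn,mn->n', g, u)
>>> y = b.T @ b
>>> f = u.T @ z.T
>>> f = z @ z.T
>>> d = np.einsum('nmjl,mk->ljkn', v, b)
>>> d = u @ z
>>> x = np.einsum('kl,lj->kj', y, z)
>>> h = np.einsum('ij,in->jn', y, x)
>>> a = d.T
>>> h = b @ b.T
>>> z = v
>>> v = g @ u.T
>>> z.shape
(37, 3, 3, 2)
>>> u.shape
(7, 13)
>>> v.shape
(7, 7, 7)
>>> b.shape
(3, 13)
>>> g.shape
(7, 7, 13)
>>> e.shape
(13,)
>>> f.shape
(13, 13)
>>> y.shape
(13, 13)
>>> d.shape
(7, 7)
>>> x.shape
(13, 7)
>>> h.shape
(3, 3)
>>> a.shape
(7, 7)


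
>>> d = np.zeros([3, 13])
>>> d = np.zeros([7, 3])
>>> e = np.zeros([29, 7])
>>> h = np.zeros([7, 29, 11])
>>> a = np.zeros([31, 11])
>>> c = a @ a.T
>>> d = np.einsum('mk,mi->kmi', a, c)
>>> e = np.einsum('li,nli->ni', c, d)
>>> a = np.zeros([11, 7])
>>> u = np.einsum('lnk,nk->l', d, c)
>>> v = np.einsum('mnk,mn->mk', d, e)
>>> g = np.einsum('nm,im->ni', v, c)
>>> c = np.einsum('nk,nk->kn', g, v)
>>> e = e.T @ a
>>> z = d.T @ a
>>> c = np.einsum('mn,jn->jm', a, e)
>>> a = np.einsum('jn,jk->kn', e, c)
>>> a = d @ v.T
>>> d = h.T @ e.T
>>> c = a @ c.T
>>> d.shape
(11, 29, 31)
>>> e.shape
(31, 7)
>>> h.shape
(7, 29, 11)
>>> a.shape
(11, 31, 11)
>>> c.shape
(11, 31, 31)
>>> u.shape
(11,)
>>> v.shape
(11, 31)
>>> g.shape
(11, 31)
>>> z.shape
(31, 31, 7)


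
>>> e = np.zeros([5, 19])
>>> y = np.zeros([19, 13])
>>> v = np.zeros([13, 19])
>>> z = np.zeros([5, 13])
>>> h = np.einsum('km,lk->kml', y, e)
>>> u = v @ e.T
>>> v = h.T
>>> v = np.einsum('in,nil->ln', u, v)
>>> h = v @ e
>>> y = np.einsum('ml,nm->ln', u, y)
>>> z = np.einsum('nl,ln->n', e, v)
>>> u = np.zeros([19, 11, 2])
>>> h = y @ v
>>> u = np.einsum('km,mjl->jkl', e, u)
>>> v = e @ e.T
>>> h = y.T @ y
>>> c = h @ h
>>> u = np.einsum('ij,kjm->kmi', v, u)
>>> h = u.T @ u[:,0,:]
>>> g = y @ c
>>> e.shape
(5, 19)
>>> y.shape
(5, 19)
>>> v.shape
(5, 5)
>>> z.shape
(5,)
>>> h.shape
(5, 2, 5)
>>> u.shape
(11, 2, 5)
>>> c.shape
(19, 19)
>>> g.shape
(5, 19)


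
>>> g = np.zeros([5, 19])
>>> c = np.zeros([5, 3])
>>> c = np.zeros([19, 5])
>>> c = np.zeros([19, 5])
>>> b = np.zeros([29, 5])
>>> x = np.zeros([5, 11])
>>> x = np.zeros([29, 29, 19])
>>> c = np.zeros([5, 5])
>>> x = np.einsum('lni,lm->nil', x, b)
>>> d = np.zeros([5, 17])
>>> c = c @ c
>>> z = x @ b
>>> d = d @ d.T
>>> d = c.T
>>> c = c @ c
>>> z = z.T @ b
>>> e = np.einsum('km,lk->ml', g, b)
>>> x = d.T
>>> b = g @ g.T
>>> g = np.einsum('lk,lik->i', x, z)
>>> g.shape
(19,)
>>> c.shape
(5, 5)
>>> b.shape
(5, 5)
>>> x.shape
(5, 5)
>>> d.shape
(5, 5)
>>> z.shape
(5, 19, 5)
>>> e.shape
(19, 29)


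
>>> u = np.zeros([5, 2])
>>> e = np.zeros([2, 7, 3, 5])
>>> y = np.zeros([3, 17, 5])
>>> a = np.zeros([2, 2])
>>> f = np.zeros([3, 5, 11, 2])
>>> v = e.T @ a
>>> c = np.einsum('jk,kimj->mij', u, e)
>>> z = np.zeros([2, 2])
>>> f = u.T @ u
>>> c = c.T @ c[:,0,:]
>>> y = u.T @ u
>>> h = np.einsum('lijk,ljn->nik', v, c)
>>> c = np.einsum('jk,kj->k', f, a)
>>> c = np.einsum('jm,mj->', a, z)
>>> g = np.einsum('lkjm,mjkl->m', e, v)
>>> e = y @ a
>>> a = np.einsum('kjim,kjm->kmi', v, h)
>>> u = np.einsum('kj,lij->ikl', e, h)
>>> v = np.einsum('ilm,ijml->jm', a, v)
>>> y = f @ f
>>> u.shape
(3, 2, 5)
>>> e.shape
(2, 2)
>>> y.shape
(2, 2)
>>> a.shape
(5, 2, 7)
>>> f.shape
(2, 2)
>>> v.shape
(3, 7)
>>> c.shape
()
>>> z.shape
(2, 2)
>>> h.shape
(5, 3, 2)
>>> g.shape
(5,)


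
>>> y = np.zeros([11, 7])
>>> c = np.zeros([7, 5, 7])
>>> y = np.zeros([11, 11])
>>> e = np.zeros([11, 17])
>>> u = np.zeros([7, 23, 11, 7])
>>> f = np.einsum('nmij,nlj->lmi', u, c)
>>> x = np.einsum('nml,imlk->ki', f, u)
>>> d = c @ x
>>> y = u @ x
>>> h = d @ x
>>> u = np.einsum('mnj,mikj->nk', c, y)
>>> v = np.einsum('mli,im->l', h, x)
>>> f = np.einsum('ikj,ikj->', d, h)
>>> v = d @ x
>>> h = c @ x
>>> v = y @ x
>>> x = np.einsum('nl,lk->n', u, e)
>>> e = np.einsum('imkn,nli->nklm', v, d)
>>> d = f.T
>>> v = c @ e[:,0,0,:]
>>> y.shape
(7, 23, 11, 7)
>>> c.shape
(7, 5, 7)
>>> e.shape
(7, 11, 5, 23)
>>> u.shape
(5, 11)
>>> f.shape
()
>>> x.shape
(5,)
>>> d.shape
()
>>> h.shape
(7, 5, 7)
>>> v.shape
(7, 5, 23)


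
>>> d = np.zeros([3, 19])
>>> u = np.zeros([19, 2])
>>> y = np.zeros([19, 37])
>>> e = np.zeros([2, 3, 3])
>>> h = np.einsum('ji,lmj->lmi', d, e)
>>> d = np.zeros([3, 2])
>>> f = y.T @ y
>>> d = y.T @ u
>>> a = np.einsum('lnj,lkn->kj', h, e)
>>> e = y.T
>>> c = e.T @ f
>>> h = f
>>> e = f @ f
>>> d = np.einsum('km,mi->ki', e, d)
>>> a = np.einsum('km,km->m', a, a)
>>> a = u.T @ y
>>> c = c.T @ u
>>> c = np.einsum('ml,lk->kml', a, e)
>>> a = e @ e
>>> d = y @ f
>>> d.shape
(19, 37)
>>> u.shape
(19, 2)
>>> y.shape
(19, 37)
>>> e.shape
(37, 37)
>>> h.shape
(37, 37)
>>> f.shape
(37, 37)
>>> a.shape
(37, 37)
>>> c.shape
(37, 2, 37)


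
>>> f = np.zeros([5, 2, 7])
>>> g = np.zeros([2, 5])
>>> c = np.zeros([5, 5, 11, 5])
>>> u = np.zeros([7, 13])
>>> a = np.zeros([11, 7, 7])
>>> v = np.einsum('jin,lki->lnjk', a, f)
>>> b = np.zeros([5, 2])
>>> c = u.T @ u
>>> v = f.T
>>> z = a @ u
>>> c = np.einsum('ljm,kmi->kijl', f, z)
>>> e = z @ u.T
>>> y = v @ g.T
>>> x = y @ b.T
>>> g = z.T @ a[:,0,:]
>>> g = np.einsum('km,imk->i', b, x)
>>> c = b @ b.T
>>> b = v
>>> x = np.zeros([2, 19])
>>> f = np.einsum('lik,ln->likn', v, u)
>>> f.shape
(7, 2, 5, 13)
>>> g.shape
(7,)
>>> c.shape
(5, 5)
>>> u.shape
(7, 13)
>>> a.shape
(11, 7, 7)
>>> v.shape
(7, 2, 5)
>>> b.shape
(7, 2, 5)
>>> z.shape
(11, 7, 13)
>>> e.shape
(11, 7, 7)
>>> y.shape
(7, 2, 2)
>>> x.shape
(2, 19)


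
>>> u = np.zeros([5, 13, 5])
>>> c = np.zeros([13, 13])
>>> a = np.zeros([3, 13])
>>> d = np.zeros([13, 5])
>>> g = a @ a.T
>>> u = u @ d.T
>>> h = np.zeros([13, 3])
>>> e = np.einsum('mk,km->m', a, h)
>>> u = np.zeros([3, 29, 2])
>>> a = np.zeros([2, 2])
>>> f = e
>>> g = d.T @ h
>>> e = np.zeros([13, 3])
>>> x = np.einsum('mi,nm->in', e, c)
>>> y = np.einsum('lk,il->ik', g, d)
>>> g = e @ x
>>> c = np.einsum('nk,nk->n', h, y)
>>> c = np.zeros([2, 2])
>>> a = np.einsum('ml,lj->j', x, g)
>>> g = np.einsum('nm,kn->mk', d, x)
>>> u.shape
(3, 29, 2)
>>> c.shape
(2, 2)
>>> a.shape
(13,)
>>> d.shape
(13, 5)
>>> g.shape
(5, 3)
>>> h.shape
(13, 3)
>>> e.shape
(13, 3)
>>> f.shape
(3,)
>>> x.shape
(3, 13)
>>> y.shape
(13, 3)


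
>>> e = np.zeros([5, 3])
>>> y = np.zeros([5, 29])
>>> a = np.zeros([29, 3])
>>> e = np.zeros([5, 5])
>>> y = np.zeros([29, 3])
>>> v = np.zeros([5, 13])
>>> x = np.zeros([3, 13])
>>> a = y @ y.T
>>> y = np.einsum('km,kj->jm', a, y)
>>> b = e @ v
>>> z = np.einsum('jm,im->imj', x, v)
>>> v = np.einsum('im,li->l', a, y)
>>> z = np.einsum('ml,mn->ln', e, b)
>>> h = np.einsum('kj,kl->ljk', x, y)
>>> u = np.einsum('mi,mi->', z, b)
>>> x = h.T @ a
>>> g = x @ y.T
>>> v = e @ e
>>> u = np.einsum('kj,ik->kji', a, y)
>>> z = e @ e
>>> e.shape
(5, 5)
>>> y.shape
(3, 29)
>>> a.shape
(29, 29)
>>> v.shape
(5, 5)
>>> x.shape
(3, 13, 29)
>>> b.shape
(5, 13)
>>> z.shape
(5, 5)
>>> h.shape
(29, 13, 3)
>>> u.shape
(29, 29, 3)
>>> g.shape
(3, 13, 3)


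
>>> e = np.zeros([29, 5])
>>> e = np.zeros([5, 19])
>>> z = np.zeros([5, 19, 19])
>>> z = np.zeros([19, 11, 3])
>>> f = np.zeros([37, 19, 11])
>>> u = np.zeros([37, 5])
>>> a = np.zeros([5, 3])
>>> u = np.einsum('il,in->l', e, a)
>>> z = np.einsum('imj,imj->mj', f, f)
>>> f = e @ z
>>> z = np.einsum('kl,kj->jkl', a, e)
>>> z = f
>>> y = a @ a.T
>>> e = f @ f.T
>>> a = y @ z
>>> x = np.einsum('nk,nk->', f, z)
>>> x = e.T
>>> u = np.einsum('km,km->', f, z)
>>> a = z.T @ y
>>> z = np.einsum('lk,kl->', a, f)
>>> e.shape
(5, 5)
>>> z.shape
()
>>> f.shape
(5, 11)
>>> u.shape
()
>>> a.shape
(11, 5)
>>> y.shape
(5, 5)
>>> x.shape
(5, 5)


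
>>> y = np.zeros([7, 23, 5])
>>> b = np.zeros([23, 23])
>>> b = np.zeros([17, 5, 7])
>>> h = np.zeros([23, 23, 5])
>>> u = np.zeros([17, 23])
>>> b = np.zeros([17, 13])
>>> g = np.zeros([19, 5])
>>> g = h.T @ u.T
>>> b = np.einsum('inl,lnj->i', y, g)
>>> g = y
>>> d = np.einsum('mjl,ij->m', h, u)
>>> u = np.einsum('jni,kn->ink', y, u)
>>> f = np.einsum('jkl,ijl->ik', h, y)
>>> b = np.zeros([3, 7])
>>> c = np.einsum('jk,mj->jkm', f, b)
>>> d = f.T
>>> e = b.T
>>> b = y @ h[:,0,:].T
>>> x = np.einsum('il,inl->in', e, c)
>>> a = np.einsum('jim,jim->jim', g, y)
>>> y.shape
(7, 23, 5)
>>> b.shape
(7, 23, 23)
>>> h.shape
(23, 23, 5)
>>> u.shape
(5, 23, 17)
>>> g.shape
(7, 23, 5)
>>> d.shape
(23, 7)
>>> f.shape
(7, 23)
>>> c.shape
(7, 23, 3)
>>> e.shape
(7, 3)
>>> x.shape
(7, 23)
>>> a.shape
(7, 23, 5)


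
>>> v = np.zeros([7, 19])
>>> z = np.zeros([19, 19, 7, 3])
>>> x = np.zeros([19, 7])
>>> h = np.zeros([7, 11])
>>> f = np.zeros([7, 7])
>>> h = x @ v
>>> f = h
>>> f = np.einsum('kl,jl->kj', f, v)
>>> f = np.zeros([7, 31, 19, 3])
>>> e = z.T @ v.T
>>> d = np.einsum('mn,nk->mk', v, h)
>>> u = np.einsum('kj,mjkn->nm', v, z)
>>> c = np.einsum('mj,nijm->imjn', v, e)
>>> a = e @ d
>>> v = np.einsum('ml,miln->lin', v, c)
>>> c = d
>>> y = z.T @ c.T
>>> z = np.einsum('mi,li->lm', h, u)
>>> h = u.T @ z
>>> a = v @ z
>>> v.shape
(19, 7, 3)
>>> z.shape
(3, 19)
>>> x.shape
(19, 7)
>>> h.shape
(19, 19)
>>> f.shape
(7, 31, 19, 3)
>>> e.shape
(3, 7, 19, 7)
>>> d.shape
(7, 19)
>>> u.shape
(3, 19)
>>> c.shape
(7, 19)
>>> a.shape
(19, 7, 19)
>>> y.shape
(3, 7, 19, 7)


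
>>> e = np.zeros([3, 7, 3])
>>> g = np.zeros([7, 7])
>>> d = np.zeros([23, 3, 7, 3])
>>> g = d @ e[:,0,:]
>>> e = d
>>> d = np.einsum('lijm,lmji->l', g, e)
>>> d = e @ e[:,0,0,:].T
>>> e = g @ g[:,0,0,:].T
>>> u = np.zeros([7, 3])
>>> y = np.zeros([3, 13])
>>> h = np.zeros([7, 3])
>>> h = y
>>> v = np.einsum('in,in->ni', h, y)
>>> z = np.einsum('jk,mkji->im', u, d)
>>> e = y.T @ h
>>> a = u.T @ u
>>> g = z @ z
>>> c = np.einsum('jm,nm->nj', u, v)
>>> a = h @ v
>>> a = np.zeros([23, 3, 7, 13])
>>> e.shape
(13, 13)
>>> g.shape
(23, 23)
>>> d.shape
(23, 3, 7, 23)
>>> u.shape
(7, 3)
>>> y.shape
(3, 13)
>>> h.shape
(3, 13)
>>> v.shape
(13, 3)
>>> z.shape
(23, 23)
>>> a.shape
(23, 3, 7, 13)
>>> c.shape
(13, 7)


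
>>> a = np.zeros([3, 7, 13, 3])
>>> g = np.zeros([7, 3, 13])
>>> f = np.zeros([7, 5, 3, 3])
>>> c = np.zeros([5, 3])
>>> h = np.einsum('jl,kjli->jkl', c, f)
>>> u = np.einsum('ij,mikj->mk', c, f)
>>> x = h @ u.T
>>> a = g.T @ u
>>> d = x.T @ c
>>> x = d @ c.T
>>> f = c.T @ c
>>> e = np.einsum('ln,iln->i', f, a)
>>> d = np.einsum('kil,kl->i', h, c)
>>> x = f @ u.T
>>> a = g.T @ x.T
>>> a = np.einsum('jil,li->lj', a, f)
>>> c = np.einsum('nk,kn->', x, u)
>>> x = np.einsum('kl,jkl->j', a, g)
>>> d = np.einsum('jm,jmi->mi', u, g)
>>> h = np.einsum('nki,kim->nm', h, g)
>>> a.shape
(3, 13)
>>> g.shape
(7, 3, 13)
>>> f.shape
(3, 3)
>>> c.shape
()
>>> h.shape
(5, 13)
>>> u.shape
(7, 3)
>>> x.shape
(7,)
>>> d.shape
(3, 13)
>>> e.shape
(13,)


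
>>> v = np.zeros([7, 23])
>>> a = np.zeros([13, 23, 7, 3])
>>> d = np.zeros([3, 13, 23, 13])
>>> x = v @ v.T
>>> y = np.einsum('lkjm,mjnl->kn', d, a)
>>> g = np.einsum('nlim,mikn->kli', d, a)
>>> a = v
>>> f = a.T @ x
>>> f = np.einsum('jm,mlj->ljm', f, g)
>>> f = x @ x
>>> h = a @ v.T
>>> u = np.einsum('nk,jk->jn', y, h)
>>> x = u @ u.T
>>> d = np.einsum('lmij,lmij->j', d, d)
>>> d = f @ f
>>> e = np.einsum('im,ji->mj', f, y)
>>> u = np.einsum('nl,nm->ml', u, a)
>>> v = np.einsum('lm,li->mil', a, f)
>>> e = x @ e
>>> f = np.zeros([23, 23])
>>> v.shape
(23, 7, 7)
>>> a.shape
(7, 23)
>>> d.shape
(7, 7)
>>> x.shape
(7, 7)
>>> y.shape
(13, 7)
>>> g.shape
(7, 13, 23)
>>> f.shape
(23, 23)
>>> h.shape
(7, 7)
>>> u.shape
(23, 13)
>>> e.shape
(7, 13)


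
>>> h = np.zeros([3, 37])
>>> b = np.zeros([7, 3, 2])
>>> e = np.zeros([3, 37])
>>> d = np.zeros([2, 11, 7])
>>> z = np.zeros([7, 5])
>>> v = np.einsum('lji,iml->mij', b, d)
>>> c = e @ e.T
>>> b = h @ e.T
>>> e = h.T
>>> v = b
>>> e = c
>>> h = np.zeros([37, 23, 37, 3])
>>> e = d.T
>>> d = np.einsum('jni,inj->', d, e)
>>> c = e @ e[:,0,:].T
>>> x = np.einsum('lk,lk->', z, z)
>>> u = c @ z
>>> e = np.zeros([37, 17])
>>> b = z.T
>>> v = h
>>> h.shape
(37, 23, 37, 3)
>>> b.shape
(5, 7)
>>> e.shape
(37, 17)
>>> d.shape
()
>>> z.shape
(7, 5)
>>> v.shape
(37, 23, 37, 3)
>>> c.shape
(7, 11, 7)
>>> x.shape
()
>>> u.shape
(7, 11, 5)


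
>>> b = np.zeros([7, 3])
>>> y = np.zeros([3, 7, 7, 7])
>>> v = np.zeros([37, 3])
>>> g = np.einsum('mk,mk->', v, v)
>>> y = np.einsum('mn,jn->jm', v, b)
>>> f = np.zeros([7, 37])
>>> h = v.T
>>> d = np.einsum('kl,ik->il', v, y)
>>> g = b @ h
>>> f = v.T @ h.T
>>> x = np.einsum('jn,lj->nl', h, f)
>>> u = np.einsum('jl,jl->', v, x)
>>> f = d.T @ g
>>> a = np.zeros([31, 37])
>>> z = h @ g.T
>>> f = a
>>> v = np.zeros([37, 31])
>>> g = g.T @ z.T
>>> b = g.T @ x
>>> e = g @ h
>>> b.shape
(3, 3)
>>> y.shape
(7, 37)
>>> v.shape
(37, 31)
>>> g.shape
(37, 3)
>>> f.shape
(31, 37)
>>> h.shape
(3, 37)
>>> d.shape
(7, 3)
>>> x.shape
(37, 3)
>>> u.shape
()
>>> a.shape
(31, 37)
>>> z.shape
(3, 7)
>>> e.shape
(37, 37)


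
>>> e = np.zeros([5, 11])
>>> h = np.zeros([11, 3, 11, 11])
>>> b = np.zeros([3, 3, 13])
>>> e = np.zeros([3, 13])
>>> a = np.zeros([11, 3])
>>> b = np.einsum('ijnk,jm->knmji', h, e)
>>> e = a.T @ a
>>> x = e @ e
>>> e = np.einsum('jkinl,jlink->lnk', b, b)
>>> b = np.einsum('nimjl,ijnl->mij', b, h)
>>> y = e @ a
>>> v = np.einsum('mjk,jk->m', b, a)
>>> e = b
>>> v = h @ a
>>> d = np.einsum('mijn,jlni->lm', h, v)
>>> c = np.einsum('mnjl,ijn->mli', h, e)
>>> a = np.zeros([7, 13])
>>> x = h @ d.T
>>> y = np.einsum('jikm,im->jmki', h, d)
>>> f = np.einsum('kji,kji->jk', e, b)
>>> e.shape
(13, 11, 3)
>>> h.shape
(11, 3, 11, 11)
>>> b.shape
(13, 11, 3)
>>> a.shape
(7, 13)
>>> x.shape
(11, 3, 11, 3)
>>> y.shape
(11, 11, 11, 3)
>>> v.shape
(11, 3, 11, 3)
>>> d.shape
(3, 11)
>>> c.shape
(11, 11, 13)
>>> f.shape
(11, 13)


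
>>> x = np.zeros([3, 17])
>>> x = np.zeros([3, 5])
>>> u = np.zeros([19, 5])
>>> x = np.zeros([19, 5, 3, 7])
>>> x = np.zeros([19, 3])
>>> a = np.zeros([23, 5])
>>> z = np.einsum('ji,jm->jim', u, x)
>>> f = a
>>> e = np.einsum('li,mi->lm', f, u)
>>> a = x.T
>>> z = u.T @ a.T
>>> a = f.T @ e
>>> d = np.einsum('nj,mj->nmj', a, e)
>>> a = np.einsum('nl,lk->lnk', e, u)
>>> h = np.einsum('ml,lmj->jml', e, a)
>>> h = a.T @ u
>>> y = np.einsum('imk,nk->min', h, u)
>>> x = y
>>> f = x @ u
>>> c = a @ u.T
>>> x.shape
(23, 5, 19)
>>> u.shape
(19, 5)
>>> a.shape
(19, 23, 5)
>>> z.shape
(5, 3)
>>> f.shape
(23, 5, 5)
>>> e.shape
(23, 19)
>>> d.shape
(5, 23, 19)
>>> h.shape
(5, 23, 5)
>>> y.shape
(23, 5, 19)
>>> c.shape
(19, 23, 19)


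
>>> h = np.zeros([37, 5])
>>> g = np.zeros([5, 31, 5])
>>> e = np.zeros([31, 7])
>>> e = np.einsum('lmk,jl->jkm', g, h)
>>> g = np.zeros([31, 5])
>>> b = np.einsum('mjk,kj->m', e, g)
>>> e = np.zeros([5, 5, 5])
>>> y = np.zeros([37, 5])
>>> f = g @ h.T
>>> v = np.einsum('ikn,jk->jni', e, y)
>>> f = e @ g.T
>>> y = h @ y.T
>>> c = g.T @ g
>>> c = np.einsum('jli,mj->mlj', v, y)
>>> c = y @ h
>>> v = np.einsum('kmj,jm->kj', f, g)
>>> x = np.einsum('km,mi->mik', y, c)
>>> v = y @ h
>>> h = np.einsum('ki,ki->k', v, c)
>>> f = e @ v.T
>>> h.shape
(37,)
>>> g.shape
(31, 5)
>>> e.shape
(5, 5, 5)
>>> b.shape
(37,)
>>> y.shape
(37, 37)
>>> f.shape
(5, 5, 37)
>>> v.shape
(37, 5)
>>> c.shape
(37, 5)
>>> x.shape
(37, 5, 37)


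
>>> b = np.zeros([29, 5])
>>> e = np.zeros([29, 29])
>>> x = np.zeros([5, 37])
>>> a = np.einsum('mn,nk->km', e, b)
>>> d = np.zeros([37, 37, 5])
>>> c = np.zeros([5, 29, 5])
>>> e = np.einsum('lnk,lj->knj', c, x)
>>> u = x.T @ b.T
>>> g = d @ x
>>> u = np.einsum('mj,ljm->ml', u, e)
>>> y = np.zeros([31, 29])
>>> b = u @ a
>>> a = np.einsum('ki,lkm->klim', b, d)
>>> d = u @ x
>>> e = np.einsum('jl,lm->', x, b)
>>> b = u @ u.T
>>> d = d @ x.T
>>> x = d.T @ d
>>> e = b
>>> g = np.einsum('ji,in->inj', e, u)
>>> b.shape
(37, 37)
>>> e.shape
(37, 37)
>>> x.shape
(5, 5)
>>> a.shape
(37, 37, 29, 5)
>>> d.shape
(37, 5)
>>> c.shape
(5, 29, 5)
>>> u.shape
(37, 5)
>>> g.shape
(37, 5, 37)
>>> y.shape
(31, 29)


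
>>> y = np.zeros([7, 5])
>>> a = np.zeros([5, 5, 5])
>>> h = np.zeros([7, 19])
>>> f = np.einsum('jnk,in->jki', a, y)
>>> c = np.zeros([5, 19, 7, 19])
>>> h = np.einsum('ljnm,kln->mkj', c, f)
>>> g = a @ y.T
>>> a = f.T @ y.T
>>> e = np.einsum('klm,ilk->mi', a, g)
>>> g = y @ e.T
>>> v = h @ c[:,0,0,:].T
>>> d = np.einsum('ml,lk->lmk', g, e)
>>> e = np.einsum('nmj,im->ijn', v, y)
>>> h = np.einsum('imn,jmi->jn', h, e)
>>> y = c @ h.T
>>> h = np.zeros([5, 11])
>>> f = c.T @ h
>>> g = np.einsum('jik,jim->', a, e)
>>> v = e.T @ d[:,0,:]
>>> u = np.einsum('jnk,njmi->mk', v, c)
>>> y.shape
(5, 19, 7, 7)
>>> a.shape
(7, 5, 7)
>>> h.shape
(5, 11)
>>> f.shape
(19, 7, 19, 11)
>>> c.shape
(5, 19, 7, 19)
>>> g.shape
()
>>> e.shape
(7, 5, 19)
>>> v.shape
(19, 5, 5)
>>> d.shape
(7, 7, 5)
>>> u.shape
(7, 5)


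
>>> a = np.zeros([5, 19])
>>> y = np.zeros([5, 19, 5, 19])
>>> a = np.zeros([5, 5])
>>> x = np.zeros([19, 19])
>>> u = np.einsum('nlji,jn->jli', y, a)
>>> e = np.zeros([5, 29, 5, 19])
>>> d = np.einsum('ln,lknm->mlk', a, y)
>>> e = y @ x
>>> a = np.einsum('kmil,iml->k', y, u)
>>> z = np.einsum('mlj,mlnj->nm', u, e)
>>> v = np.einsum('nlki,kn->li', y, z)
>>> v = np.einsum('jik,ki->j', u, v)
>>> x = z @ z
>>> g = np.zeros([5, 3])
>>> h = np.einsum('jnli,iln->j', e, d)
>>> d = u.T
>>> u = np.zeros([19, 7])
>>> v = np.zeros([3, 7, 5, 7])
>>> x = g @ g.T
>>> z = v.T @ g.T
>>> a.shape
(5,)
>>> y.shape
(5, 19, 5, 19)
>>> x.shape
(5, 5)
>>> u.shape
(19, 7)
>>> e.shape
(5, 19, 5, 19)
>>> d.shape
(19, 19, 5)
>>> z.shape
(7, 5, 7, 5)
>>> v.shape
(3, 7, 5, 7)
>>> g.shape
(5, 3)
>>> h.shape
(5,)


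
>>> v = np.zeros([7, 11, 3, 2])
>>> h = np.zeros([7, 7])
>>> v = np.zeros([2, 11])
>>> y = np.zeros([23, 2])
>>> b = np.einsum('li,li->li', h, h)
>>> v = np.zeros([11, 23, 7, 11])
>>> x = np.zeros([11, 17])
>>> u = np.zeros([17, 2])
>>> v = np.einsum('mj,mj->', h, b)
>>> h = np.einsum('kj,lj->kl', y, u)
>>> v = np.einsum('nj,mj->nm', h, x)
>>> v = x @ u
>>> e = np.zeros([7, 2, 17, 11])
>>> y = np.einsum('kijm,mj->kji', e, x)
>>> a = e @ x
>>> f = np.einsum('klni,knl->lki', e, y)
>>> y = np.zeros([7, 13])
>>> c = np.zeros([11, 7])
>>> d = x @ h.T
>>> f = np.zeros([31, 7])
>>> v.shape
(11, 2)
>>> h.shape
(23, 17)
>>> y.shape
(7, 13)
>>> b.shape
(7, 7)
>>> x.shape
(11, 17)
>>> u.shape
(17, 2)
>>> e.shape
(7, 2, 17, 11)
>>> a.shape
(7, 2, 17, 17)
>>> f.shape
(31, 7)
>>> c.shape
(11, 7)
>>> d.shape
(11, 23)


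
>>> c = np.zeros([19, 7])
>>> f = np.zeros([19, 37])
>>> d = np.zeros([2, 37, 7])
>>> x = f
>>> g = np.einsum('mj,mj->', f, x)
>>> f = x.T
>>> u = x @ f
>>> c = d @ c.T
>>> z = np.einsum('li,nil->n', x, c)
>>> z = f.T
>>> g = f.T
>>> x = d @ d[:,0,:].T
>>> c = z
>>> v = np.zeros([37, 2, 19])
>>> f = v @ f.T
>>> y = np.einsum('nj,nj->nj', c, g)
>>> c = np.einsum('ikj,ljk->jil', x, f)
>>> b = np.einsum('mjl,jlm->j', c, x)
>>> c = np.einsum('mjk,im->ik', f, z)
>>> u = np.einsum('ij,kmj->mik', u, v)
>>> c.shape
(19, 37)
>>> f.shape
(37, 2, 37)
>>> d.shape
(2, 37, 7)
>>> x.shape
(2, 37, 2)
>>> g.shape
(19, 37)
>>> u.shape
(2, 19, 37)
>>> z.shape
(19, 37)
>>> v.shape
(37, 2, 19)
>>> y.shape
(19, 37)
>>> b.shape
(2,)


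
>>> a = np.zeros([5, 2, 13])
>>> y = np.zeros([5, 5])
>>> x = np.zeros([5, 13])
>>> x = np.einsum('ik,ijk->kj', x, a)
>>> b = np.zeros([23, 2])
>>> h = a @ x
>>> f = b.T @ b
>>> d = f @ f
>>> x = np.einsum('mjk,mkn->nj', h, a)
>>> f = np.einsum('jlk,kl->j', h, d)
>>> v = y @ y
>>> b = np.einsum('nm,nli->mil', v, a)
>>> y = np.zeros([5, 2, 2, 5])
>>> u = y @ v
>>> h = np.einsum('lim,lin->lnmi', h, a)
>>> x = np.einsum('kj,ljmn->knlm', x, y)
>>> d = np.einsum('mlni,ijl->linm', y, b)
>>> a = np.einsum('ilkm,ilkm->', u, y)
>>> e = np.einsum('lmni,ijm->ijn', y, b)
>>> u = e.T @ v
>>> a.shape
()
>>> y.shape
(5, 2, 2, 5)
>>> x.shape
(13, 5, 5, 2)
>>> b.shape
(5, 13, 2)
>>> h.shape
(5, 13, 2, 2)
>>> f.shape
(5,)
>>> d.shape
(2, 5, 2, 5)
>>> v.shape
(5, 5)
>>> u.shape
(2, 13, 5)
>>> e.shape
(5, 13, 2)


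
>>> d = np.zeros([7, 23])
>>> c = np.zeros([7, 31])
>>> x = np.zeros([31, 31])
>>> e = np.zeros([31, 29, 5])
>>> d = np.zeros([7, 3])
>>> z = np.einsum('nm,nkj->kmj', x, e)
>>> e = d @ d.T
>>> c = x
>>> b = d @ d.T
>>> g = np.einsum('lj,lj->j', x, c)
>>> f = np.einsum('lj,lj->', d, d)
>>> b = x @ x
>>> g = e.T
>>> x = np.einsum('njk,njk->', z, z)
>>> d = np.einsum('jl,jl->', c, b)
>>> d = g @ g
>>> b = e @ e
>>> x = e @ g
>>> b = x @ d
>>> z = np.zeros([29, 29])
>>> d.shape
(7, 7)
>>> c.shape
(31, 31)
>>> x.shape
(7, 7)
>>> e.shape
(7, 7)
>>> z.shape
(29, 29)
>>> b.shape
(7, 7)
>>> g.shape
(7, 7)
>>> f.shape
()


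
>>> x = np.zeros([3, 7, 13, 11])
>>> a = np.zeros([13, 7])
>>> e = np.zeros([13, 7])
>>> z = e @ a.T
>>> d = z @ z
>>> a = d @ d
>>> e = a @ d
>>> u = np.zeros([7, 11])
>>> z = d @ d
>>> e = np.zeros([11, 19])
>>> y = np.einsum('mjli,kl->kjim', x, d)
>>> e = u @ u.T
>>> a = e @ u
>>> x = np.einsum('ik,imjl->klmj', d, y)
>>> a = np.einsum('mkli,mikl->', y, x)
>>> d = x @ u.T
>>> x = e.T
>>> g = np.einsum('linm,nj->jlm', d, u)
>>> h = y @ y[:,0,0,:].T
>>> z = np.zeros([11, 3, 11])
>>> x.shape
(7, 7)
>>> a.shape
()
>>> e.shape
(7, 7)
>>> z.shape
(11, 3, 11)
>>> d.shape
(13, 3, 7, 7)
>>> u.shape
(7, 11)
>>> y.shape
(13, 7, 11, 3)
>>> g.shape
(11, 13, 7)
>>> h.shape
(13, 7, 11, 13)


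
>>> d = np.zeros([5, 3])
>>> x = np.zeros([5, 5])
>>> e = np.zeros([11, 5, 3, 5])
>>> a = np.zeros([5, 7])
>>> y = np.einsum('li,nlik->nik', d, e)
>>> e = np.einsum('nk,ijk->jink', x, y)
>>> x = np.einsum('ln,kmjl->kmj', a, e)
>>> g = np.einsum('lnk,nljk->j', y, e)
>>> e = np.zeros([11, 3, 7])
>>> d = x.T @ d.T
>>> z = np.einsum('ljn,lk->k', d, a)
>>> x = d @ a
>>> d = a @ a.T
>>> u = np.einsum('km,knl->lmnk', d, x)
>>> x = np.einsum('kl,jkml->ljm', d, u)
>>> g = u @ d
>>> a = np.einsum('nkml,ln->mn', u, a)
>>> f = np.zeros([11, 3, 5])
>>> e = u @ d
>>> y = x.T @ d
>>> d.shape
(5, 5)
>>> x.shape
(5, 7, 11)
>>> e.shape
(7, 5, 11, 5)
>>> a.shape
(11, 7)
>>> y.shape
(11, 7, 5)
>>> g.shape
(7, 5, 11, 5)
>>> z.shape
(7,)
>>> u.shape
(7, 5, 11, 5)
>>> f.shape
(11, 3, 5)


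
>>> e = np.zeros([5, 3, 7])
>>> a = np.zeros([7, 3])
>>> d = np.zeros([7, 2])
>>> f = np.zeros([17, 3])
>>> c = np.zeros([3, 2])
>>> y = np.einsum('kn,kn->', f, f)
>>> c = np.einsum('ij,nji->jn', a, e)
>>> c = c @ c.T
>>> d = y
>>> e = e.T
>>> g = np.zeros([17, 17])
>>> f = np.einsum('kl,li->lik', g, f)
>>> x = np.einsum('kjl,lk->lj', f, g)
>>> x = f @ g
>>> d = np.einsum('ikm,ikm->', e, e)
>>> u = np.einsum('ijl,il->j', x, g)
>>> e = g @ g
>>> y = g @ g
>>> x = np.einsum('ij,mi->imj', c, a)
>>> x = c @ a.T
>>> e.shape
(17, 17)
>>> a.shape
(7, 3)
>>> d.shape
()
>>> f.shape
(17, 3, 17)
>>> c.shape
(3, 3)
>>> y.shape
(17, 17)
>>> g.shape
(17, 17)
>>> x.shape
(3, 7)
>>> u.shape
(3,)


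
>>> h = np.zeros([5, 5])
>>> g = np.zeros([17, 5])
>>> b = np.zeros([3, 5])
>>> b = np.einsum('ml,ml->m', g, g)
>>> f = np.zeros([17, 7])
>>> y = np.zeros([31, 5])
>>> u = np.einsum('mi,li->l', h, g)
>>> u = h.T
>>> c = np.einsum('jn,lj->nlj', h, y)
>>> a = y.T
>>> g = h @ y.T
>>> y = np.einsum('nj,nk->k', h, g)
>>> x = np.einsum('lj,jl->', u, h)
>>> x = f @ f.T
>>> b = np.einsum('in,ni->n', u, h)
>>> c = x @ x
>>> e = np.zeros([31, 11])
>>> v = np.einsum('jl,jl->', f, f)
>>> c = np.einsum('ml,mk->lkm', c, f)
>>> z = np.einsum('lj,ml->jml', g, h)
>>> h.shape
(5, 5)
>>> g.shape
(5, 31)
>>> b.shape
(5,)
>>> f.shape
(17, 7)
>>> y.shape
(31,)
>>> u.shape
(5, 5)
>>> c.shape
(17, 7, 17)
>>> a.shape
(5, 31)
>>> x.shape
(17, 17)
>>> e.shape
(31, 11)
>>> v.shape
()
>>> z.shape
(31, 5, 5)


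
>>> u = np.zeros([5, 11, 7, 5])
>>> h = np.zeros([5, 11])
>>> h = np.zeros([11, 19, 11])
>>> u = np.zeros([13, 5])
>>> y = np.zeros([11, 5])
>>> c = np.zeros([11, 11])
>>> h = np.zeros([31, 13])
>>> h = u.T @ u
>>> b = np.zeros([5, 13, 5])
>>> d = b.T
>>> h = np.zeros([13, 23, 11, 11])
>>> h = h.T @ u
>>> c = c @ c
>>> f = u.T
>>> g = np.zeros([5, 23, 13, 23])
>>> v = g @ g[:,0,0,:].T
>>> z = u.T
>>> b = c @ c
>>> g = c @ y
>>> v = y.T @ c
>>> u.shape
(13, 5)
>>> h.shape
(11, 11, 23, 5)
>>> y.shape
(11, 5)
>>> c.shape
(11, 11)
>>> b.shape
(11, 11)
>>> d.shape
(5, 13, 5)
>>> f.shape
(5, 13)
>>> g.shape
(11, 5)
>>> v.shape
(5, 11)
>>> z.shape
(5, 13)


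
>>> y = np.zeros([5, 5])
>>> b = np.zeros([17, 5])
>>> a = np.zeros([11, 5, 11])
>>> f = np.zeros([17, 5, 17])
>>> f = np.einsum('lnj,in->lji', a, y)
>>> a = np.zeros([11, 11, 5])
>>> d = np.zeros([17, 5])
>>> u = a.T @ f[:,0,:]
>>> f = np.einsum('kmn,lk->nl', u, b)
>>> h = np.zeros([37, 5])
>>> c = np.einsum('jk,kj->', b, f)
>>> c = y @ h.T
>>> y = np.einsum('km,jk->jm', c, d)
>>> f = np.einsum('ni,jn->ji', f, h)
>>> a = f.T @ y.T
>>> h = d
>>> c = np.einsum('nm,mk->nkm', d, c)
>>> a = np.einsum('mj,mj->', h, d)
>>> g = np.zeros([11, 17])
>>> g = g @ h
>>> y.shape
(17, 37)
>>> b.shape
(17, 5)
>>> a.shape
()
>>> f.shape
(37, 17)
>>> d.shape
(17, 5)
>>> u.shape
(5, 11, 5)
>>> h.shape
(17, 5)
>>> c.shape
(17, 37, 5)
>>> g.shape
(11, 5)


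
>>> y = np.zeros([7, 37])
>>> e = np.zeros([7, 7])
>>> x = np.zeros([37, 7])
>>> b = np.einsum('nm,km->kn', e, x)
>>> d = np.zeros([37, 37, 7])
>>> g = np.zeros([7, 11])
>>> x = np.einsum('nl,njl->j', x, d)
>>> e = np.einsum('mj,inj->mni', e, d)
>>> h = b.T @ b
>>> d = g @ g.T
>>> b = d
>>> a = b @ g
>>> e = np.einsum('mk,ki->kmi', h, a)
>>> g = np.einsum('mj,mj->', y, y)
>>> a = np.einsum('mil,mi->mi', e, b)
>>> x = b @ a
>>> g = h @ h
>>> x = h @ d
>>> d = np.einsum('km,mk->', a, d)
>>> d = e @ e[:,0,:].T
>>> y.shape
(7, 37)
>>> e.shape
(7, 7, 11)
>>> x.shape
(7, 7)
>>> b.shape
(7, 7)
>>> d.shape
(7, 7, 7)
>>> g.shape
(7, 7)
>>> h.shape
(7, 7)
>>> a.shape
(7, 7)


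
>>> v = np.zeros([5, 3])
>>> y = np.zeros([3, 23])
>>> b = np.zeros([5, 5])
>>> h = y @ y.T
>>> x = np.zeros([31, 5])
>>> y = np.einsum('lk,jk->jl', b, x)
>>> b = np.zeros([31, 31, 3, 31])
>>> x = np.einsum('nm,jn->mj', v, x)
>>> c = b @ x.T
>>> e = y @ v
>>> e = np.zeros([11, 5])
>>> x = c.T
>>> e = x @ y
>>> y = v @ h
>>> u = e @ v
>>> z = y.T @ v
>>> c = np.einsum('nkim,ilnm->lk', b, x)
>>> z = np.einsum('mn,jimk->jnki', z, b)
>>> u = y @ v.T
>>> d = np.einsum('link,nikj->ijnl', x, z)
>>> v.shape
(5, 3)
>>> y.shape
(5, 3)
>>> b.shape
(31, 31, 3, 31)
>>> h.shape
(3, 3)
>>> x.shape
(3, 3, 31, 31)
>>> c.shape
(3, 31)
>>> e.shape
(3, 3, 31, 5)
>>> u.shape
(5, 5)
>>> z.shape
(31, 3, 31, 31)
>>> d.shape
(3, 31, 31, 3)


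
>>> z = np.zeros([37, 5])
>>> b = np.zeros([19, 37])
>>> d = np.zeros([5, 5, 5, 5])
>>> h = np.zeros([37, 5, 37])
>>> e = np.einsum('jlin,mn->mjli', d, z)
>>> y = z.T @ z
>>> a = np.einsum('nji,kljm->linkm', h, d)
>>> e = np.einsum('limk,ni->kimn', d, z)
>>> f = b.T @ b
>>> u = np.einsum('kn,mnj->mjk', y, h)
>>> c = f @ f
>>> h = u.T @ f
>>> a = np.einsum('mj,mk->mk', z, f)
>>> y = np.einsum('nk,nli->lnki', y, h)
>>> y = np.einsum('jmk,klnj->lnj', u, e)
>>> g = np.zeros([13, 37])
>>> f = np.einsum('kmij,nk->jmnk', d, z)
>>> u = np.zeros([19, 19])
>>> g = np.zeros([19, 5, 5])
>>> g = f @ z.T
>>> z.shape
(37, 5)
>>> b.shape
(19, 37)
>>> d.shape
(5, 5, 5, 5)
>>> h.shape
(5, 37, 37)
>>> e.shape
(5, 5, 5, 37)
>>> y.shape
(5, 5, 37)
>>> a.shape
(37, 37)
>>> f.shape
(5, 5, 37, 5)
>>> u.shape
(19, 19)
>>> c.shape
(37, 37)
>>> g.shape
(5, 5, 37, 37)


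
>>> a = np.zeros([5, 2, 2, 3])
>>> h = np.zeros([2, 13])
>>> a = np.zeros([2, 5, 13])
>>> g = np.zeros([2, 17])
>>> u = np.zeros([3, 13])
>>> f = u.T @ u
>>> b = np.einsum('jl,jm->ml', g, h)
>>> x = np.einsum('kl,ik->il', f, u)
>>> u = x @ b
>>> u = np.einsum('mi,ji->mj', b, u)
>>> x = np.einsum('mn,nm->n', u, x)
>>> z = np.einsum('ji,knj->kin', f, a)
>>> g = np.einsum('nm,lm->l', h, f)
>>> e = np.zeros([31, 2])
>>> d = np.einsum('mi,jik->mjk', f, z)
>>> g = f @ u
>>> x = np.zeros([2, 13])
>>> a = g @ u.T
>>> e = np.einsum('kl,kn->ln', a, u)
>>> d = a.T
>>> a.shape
(13, 13)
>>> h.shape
(2, 13)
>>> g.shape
(13, 3)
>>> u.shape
(13, 3)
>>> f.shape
(13, 13)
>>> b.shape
(13, 17)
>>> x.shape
(2, 13)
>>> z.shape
(2, 13, 5)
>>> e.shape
(13, 3)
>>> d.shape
(13, 13)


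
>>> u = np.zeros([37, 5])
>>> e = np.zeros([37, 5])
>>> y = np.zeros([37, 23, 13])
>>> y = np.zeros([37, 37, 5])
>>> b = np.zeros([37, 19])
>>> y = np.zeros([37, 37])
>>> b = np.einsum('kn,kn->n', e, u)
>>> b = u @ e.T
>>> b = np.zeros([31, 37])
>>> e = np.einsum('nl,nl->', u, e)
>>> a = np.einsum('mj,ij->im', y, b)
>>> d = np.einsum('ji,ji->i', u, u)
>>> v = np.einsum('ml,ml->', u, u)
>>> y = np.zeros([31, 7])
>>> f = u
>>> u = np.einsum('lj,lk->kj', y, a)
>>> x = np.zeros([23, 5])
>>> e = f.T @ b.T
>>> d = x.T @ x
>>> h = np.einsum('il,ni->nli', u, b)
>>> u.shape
(37, 7)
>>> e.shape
(5, 31)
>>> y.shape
(31, 7)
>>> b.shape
(31, 37)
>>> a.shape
(31, 37)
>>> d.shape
(5, 5)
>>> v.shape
()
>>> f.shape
(37, 5)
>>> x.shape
(23, 5)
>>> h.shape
(31, 7, 37)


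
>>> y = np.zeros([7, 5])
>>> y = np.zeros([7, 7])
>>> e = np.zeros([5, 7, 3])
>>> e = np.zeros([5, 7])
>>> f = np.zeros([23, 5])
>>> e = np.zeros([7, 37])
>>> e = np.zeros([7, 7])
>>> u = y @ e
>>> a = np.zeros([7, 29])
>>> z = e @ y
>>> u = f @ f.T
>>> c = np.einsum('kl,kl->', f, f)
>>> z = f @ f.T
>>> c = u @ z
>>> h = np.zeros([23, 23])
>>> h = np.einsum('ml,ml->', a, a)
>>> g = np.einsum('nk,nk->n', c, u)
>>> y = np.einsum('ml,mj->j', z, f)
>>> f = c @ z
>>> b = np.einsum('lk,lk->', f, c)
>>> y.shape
(5,)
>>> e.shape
(7, 7)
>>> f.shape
(23, 23)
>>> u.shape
(23, 23)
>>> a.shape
(7, 29)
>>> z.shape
(23, 23)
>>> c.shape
(23, 23)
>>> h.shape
()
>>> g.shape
(23,)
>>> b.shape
()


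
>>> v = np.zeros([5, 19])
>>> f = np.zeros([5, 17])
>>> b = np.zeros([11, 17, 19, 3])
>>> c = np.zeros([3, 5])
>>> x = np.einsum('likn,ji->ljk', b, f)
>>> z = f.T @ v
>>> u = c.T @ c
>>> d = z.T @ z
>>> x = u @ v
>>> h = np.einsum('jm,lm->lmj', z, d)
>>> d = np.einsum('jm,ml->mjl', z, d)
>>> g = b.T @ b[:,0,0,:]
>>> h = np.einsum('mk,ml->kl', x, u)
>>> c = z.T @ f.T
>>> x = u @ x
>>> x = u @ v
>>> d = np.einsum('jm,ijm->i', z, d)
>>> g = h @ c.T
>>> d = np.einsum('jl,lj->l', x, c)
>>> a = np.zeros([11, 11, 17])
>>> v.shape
(5, 19)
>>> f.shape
(5, 17)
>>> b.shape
(11, 17, 19, 3)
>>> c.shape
(19, 5)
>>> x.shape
(5, 19)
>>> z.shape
(17, 19)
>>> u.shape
(5, 5)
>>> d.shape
(19,)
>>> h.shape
(19, 5)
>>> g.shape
(19, 19)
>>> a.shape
(11, 11, 17)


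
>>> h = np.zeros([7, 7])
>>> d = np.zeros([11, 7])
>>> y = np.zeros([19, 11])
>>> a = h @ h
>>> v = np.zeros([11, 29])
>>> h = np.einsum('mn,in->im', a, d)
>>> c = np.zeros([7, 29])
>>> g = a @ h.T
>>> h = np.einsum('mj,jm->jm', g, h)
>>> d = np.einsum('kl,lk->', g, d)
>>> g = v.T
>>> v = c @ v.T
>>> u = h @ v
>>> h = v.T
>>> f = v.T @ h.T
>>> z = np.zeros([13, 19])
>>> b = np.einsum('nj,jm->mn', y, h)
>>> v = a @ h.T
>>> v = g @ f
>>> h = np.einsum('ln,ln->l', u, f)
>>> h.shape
(11,)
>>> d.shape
()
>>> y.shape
(19, 11)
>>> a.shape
(7, 7)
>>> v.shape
(29, 11)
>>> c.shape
(7, 29)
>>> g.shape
(29, 11)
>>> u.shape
(11, 11)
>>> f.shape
(11, 11)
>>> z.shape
(13, 19)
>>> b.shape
(7, 19)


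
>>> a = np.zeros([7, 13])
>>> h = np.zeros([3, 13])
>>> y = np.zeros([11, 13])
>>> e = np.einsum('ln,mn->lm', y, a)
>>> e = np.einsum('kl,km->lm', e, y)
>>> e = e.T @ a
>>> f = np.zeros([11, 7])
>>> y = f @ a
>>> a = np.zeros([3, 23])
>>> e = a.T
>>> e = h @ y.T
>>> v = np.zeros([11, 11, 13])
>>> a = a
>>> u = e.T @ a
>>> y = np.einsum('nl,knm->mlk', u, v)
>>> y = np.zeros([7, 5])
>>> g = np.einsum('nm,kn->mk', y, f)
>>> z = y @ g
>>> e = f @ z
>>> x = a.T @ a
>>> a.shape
(3, 23)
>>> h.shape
(3, 13)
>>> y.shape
(7, 5)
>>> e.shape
(11, 11)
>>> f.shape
(11, 7)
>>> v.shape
(11, 11, 13)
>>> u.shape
(11, 23)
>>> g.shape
(5, 11)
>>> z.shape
(7, 11)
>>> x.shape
(23, 23)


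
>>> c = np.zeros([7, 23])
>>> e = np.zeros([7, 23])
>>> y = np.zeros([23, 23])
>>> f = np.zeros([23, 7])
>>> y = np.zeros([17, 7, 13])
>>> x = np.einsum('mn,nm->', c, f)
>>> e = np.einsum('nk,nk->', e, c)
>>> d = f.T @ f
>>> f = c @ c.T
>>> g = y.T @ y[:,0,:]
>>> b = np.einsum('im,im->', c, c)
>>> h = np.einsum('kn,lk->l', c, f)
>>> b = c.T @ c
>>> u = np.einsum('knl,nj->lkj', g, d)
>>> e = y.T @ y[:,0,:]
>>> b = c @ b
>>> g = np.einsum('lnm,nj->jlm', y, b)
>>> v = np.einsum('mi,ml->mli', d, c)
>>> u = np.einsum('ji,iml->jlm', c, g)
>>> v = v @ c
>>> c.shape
(7, 23)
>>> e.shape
(13, 7, 13)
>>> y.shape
(17, 7, 13)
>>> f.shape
(7, 7)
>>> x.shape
()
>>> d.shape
(7, 7)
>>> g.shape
(23, 17, 13)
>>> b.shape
(7, 23)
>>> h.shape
(7,)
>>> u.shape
(7, 13, 17)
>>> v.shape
(7, 23, 23)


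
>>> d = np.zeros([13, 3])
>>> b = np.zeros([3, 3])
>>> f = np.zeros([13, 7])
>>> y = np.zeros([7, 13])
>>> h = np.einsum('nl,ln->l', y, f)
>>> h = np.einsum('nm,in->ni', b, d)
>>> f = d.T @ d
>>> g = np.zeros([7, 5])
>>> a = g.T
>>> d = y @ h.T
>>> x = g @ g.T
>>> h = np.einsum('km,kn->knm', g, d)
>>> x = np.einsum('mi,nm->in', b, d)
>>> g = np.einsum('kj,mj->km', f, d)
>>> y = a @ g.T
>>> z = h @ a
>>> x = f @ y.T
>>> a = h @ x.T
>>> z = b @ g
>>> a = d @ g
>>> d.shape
(7, 3)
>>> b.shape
(3, 3)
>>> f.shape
(3, 3)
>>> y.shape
(5, 3)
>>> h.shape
(7, 3, 5)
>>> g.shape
(3, 7)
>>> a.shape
(7, 7)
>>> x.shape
(3, 5)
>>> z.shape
(3, 7)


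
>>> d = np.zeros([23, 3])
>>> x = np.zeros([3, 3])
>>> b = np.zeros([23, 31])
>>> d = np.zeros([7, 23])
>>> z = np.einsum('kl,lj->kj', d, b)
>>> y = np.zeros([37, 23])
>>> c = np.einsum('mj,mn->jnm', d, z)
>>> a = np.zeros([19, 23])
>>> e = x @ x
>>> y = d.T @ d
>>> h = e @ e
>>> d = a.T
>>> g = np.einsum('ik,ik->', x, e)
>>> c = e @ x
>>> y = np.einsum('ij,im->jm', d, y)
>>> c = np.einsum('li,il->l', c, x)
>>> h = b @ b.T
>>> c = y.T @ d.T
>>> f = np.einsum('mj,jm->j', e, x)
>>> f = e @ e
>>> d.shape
(23, 19)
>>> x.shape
(3, 3)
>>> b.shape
(23, 31)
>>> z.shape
(7, 31)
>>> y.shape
(19, 23)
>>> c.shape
(23, 23)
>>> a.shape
(19, 23)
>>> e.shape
(3, 3)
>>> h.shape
(23, 23)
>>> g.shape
()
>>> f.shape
(3, 3)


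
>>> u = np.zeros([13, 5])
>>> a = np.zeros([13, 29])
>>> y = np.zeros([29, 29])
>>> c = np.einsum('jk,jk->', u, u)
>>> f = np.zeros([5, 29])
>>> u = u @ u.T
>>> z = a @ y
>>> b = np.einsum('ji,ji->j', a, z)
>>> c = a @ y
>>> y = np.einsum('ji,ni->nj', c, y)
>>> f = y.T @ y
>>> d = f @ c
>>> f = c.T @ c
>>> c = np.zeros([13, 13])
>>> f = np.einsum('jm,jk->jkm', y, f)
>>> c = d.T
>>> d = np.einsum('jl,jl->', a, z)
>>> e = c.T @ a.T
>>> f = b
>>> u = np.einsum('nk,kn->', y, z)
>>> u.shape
()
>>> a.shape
(13, 29)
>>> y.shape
(29, 13)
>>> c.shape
(29, 13)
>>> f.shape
(13,)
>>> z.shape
(13, 29)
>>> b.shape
(13,)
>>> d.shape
()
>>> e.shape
(13, 13)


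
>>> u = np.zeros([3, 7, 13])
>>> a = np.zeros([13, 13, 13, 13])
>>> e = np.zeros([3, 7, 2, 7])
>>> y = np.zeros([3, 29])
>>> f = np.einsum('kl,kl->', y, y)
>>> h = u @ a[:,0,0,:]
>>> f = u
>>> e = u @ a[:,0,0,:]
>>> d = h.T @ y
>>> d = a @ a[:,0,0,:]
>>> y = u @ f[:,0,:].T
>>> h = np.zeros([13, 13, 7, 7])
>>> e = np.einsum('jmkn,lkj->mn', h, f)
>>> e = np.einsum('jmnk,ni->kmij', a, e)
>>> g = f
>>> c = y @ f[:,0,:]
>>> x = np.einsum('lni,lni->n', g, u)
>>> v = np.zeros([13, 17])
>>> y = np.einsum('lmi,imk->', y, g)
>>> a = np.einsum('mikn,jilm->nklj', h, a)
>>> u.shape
(3, 7, 13)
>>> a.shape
(7, 7, 13, 13)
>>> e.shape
(13, 13, 7, 13)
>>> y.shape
()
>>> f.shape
(3, 7, 13)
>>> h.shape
(13, 13, 7, 7)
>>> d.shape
(13, 13, 13, 13)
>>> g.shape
(3, 7, 13)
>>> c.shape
(3, 7, 13)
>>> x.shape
(7,)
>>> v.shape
(13, 17)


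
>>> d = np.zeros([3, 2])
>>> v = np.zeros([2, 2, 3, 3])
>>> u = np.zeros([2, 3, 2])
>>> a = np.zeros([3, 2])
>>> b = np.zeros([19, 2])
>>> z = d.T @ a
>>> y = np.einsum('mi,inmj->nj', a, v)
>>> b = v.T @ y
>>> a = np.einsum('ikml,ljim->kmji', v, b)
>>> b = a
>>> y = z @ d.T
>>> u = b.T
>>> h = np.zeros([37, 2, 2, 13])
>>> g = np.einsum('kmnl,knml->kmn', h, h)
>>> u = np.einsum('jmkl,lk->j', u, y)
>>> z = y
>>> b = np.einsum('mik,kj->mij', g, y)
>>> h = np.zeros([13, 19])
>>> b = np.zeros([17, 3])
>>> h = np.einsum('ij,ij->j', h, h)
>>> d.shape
(3, 2)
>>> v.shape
(2, 2, 3, 3)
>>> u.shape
(2,)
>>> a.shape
(2, 3, 3, 2)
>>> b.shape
(17, 3)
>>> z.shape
(2, 3)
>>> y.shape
(2, 3)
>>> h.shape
(19,)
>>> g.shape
(37, 2, 2)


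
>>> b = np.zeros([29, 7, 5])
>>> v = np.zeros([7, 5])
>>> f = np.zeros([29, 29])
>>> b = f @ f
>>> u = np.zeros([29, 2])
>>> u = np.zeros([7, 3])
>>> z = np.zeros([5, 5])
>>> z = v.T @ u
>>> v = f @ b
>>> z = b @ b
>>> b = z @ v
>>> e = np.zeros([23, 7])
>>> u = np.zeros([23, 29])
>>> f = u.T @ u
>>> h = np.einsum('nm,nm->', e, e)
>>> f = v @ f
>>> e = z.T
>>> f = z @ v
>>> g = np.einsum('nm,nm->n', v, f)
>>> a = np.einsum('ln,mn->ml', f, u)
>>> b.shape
(29, 29)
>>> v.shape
(29, 29)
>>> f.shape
(29, 29)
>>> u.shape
(23, 29)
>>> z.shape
(29, 29)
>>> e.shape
(29, 29)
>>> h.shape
()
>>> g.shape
(29,)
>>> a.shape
(23, 29)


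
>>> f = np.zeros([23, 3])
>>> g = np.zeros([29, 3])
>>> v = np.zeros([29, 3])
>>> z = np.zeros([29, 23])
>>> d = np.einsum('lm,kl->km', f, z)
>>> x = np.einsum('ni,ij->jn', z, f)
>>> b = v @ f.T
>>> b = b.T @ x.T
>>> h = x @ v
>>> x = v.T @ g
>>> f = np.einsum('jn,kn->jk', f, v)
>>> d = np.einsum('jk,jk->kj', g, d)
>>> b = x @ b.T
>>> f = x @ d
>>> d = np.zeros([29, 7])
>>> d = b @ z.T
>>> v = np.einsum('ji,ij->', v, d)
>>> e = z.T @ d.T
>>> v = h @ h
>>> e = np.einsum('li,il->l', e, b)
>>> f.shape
(3, 29)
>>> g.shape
(29, 3)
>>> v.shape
(3, 3)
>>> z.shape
(29, 23)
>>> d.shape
(3, 29)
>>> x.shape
(3, 3)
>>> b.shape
(3, 23)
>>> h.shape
(3, 3)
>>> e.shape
(23,)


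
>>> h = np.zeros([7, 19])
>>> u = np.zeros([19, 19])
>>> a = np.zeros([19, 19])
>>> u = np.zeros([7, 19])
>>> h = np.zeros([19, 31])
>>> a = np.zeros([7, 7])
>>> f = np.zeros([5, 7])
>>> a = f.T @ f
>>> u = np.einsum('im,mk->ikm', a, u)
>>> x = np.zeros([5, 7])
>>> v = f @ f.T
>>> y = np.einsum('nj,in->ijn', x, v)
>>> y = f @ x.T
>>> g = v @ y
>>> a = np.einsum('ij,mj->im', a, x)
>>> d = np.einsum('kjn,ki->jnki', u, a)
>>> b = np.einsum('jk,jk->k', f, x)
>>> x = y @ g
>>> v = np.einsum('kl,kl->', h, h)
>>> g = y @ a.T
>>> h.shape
(19, 31)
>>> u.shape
(7, 19, 7)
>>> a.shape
(7, 5)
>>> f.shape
(5, 7)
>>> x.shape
(5, 5)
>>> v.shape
()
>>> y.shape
(5, 5)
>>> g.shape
(5, 7)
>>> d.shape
(19, 7, 7, 5)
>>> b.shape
(7,)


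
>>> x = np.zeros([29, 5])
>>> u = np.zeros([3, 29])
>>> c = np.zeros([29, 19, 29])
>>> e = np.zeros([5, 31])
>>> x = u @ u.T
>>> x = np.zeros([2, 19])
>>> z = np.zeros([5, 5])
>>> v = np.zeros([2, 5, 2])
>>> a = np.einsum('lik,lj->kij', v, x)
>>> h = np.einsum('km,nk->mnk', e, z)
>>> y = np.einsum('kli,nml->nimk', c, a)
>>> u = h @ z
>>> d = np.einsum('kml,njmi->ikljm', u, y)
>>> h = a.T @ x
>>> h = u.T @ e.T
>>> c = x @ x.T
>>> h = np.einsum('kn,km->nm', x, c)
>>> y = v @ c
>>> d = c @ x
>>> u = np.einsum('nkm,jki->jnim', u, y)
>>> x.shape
(2, 19)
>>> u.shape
(2, 31, 2, 5)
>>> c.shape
(2, 2)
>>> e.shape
(5, 31)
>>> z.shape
(5, 5)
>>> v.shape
(2, 5, 2)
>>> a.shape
(2, 5, 19)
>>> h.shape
(19, 2)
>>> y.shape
(2, 5, 2)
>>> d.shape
(2, 19)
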